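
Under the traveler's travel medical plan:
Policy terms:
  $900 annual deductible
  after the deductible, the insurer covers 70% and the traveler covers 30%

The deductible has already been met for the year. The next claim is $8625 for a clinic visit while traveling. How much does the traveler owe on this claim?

The deductible is already satisfied, so the full bill goes to coinsurance.
Coinsurance: $8625 × 30% = $2587.50.

$2587.50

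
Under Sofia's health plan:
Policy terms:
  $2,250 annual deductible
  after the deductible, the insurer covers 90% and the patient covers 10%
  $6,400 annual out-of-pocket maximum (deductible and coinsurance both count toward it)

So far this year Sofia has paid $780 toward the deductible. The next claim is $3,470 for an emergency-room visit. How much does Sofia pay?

$1,670

$780 of the $2,250 deductible is already met, leaving $1,470.
The remaining $2,000 (= $3,470 − $1,470) moves to coinsurance.
Patient's 10% share of $2,000 is $200.
Patient responsibility before any cap: $1,470 + $200 = $1,670.
Year-to-date out-of-pocket becomes $780 + $1,670 = $2,450, still under the $6,400 maximum, so no cap applies.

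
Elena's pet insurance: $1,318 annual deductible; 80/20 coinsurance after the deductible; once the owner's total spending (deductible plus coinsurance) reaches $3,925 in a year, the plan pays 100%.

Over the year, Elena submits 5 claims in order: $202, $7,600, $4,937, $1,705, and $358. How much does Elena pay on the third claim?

$987.40

#1 ($202): all of it applies to the deductible. Owner pays $202; OOP now $202.
#2 ($7,600): $1,116 finishes the deductible; $6,484 goes to coinsurance; 20% of $6,484 = $1,296.80. Owner owes $2,412.80 (running OOP $2,614.80).
#3 ($4,937): 20% coinsurance on $4,937 = $987.40. Owner owes $987.40 (running OOP $3,602.20).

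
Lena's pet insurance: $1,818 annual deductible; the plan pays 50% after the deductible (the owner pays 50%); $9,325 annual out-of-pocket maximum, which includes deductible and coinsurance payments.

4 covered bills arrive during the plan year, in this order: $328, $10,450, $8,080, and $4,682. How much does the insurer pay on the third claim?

Claim 1 ($328): all of it applies to the deductible. Owner pays $328; OOP now $328. Plan pays $328 − $328 = $0.
Claim 2 ($10,450): $1,490 to deductible, leaving $8,960; owner's 50% is $4,480. Cost to owner: $5,970. OOP to date $6,298. Plan pays $10,450 − $5,970 = $4,480.
Claim 3 ($8,080): deductible met; 50% of $8,080 = $4,040. That would push OOP to $10,338, over the $9,325 cap, so owner pays $9,325 − $6,298 = $3,027. Insurer: $8,080 − $3,027 = $5,053.

$5,053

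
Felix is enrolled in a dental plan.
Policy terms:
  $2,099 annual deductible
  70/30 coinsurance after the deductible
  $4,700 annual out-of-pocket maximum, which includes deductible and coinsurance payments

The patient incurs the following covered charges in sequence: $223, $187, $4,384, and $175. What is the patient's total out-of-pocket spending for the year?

$2,960

Claim 1 ($223): all of it applies to the deductible. Cost to patient: $223. OOP to date $223.
Claim 2 ($187): all of it applies to the deductible. Patient owes $187 (running OOP $410).
Claim 3 ($4,384): $1,689 finishes the deductible; $2,695 goes to coinsurance; coinsurance $2,695 × 30% = $808.50. Patient pays $2,497.50; OOP now $2,907.50.
Claim 4 ($175): deductible already satisfied, so patient's share is 30% × $175 = $52.50. Patient pays $52.50; OOP now $2,960.
Total paid by the patient: $223 + $187 + $2,497.50 + $52.50 = $2,960.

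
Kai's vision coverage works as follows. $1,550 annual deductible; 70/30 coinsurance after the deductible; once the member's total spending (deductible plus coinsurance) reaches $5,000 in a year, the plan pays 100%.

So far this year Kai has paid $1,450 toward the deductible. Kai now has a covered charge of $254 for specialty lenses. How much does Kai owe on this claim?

$146.20

$1,450 of the $1,550 deductible is already met, leaving $100.
That leaves $254 − $100 = $154 for coinsurance.
Coinsurance: $154 × 30% = $46.20.
That puts the member's cost at $100 + $46.20 = $146.20 before any cap.
Year-to-date out-of-pocket becomes $1,450 + $146.20 = $1,596.20, still under the $5,000 maximum, so no cap applies.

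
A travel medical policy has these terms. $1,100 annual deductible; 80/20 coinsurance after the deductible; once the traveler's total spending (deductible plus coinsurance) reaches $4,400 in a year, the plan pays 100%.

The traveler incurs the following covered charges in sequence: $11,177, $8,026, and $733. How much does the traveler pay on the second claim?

$1,284.60

#1 ($11,177): $1,100 to deductible, leaving $10,077; traveler's 20% is $2,015.40. Cost to traveler: $3,115.40. OOP to date $3,115.40.
#2 ($8,026): 20% coinsurance on $8,026 = $1,605.20. OOP would hit $4,720.60 > $4,400, so the cap limits the traveler to $4,400 − $3,115.40 = $1,284.60.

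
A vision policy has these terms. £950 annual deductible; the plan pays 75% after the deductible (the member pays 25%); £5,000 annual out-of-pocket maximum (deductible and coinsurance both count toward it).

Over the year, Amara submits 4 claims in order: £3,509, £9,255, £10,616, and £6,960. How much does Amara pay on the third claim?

£1,096.50

#1 (£3,509): £950 finishes the deductible; £2,559 goes to coinsurance; 25% of £2,559 = £639.75. Cost to member: £1,589.75. OOP to date £1,589.75.
#2 (£9,255): deductible already satisfied, so member's share is 25% × £9,255 = £2,313.75. Member pays £2,313.75; OOP now £3,903.50.
#3 (£10,616): deductible met; 25% of £10,616 = £2,654. That would push OOP to £6,557.50, over the £5,000 cap, so member pays £5,000 − £3,903.50 = £1,096.50.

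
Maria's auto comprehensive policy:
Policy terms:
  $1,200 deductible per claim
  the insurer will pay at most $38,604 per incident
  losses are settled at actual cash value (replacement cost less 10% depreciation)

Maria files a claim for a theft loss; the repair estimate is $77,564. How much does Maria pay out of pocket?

$38,960

At 10% depreciation, ACV = $77,564 − $7,756.40 = $69,807.60.
After the deductible, $69,807.60 − $1,200 = $68,607.60 remains.
The $38,604 per-incident cap binds; insurer pays $38,604.
Policyholder's share is the uncovered remainder: $77,564 − $38,604 = $38,960.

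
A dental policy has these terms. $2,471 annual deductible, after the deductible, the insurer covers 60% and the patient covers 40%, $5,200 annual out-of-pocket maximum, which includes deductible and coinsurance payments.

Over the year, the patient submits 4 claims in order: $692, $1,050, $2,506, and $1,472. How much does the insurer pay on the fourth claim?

Claim 1 — $692: entire amount goes to the deductible. Cost to patient: $692. OOP to date $692. Insurer: $692 − $692 = $0.
Claim 2 — $1,050: fully absorbed by the deductible. Patient pays $1,050; OOP now $1,742. Insurer: $1,050 − $1,050 = $0.
Claim 3 — $2,506: $729 finishes the deductible; $1,777 goes to coinsurance; 40% of $1,777 = $710.80. Patient owes $1,439.80 (running OOP $3,181.80). Insurer: $2,506 − $1,439.80 = $1,066.20.
Claim 4 — $1,472: deductible already satisfied, so patient's share is 40% × $1,472 = $588.80. Patient pays $588.80; OOP now $3,770.60. Insurer: $1,472 − $588.80 = $883.20.

$883.20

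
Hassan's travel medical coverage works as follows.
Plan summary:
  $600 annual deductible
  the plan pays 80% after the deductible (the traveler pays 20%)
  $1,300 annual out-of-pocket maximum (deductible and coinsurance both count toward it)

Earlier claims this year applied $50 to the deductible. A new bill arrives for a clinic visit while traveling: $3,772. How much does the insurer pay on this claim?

$50 of the $600 deductible is already met, leaving $550.
That leaves $3,772 − $550 = $3,222 for coinsurance.
20% of $3,222 = $644.40 falls to the traveler.
Traveler responsibility before any cap: $550 + $644.40 = $1,194.40.
Cumulative spending $50 + $1,194.40 = $1,244.40 stays under the $1,300 maximum.
Insurer pays the balance: $3,772 − $1,194.40 = $2,577.60.

$2,577.60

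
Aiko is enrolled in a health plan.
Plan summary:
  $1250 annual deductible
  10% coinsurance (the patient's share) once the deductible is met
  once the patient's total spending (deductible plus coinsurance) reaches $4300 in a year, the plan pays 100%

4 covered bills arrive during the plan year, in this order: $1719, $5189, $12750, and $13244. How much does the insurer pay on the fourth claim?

$12034.80

Bill 1, $1719: deductible takes $1250, $469 remains; patient's 10% is $46.90. Cost to patient: $1296.90. OOP to date $1296.90. Plan pays $1719 − $1296.90 = $422.10.
Bill 2, $5189: deductible met; 10% of $5189 = $518.90. Patient pays $518.90; OOP now $1815.80. Plan pays $5189 − $518.90 = $4670.10.
Bill 3, $12750: deductible already satisfied, so patient's share is 10% × $12750 = $1275. Cost to patient: $1275. OOP to date $3090.80. Insurer: $12750 − $1275 = $11475.
Bill 4, $13244: deductible already satisfied, so patient's share is 10% × $13244 = $1324.40. OOP would hit $4415.20 > $4300, so the cap limits the patient to $4300 − $3090.80 = $1209.20. Plan pays $13244 − $1209.20 = $12034.80.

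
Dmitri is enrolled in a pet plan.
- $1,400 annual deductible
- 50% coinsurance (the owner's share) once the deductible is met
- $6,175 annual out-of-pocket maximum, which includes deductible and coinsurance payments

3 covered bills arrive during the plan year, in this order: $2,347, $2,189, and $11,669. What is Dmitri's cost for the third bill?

$3,207

Claim 1 ($2,347): $1,400 finishes the deductible; $947 goes to coinsurance; 50% of $947 = $473.50. Cost to owner: $1,873.50. OOP to date $1,873.50.
Claim 2 ($2,189): deductible already satisfied, so owner's share is 50% × $2,189 = $1,094.50. Owner owes $1,094.50 (running OOP $2,968).
Claim 3 ($11,669): 50% coinsurance on $11,669 = $5,834.50. Adding that to $2,968 gives $8,802.50, past the $6,175 cap; owner pays only $6,175 − $2,968 = $3,207.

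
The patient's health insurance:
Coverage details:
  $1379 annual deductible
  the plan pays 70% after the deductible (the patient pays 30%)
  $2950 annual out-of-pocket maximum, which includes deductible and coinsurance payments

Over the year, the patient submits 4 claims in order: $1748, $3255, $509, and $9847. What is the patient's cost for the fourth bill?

$331.10

Claim 1 — $1748: $1379 finishes the deductible; $369 goes to coinsurance; 30% of $369 = $110.70. Cost to patient: $1489.70. OOP to date $1489.70.
Claim 2 — $3255: 30% coinsurance on $3255 = $976.50. Patient owes $976.50 (running OOP $2466.20).
Claim 3 — $509: 30% coinsurance on $509 = $152.70. Patient owes $152.70 (running OOP $2618.90).
Claim 4 — $9847: deductible met; 30% of $9847 = $2954.10. That would push OOP to $5573, over the $2950 cap, so patient pays $2950 − $2618.90 = $331.10.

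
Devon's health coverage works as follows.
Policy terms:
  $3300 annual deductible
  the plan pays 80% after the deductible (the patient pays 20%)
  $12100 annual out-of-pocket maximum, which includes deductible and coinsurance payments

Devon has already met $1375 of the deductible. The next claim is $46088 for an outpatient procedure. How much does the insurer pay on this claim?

Deductible still to meet: $3300 − $1375 = $1925.
The remaining $44163 (= $46088 − $1925) moves to coinsurance.
20% of $44163 = $8832.60 falls to the patient.
Patient responsibility before any cap: $1925 + $8832.60 = $10757.60.
Adding $10757.60 to the $1375 already spent would give $12132.60, which exceeds the $12100 cap; the patient pays just $12100 − $1375 = $10725.
The insurer covers the remainder: $46088 − $10725 = $35363.

$35363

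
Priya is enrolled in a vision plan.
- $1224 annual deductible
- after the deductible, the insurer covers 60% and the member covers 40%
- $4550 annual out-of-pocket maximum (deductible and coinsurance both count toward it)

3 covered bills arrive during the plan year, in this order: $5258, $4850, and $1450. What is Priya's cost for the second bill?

$1712.40

Claim 1 ($5258): deductible takes $1224, $4034 remains; 40% of $4034 = $1613.60. Member pays $2837.60; OOP now $2837.60.
Claim 2 ($4850): deductible already satisfied, so member's share is 40% × $4850 = $1940. Adding that to $2837.60 gives $4777.60, past the $4550 cap; member pays only $4550 − $2837.60 = $1712.40.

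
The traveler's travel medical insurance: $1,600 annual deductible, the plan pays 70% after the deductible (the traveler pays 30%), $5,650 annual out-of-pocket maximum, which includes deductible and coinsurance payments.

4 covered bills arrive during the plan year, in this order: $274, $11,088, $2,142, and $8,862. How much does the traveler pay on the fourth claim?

$478.80

#1 ($274): fully absorbed by the deductible. Cost to traveler: $274. OOP to date $274.
#2 ($11,088): $1,326 to deductible, leaving $9,762; traveler's 30% is $2,928.60. Cost to traveler: $4,254.60. OOP to date $4,528.60.
#3 ($2,142): 30% coinsurance on $2,142 = $642.60. Cost to traveler: $642.60. OOP to date $5,171.20.
#4 ($8,862): 30% coinsurance on $8,862 = $2,658.60. OOP would hit $7,829.80 > $5,650, so the cap limits the traveler to $5,650 − $5,171.20 = $478.80.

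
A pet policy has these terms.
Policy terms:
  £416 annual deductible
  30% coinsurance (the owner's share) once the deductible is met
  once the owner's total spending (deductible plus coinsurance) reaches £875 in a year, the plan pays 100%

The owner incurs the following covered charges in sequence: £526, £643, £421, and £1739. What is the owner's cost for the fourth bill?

Bill 1, £526: £416 finishes the deductible; £110 goes to coinsurance; owner's 30% is £33. Owner owes £449 (running OOP £449).
Bill 2, £643: deductible already satisfied, so owner's share is 30% × £643 = £192.90. Cost to owner: £192.90. OOP to date £641.90.
Bill 3, £421: 30% coinsurance on £421 = £126.30. Owner pays £126.30; OOP now £768.20.
Bill 4, £1739: deductible met; 30% of £1739 = £521.70. Adding that to £768.20 gives £1289.90, past the £875 cap; owner pays only £875 − £768.20 = £106.80.

£106.80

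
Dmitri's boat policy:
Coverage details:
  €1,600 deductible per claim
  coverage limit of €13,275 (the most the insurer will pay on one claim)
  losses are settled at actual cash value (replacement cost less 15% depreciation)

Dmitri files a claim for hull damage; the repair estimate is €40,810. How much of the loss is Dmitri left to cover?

At 15% depreciation, ACV = €40,810 − €6,121.50 = €34,688.50.
Less the €1,600 deductible: €34,688.50 − €1,600 = €33,088.50.
The €13,275 per-incident cap binds; insurer pays €13,275.
The owner bears the rest of the original loss: €40,810 − €13,275 = €27,535.

€27,535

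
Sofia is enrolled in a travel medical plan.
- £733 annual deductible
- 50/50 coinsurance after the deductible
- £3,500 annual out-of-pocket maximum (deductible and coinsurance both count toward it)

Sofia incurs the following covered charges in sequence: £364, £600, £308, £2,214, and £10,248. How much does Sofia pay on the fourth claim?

Bill 1, £364: fully absorbed by the deductible. Traveler owes £364 (running OOP £364).
Bill 2, £600: deductible takes £369, £231 remains; traveler's 50% is £115.50. Cost to traveler: £484.50. OOP to date £848.50.
Bill 3, £308: deductible met; 50% of £308 = £154. Traveler owes £154 (running OOP £1,002.50).
Bill 4, £2,214: deductible already satisfied, so traveler's share is 50% × £2,214 = £1,107. Traveler owes £1,107 (running OOP £2,109.50).

£1,107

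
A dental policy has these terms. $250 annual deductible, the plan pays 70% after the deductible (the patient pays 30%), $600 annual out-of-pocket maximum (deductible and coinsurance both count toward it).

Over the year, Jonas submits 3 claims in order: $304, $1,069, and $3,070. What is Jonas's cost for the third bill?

Claim 1 — $304: $250 finishes the deductible; $54 goes to coinsurance; 30% of $54 = $16.20. Cost to patient: $266.20. OOP to date $266.20.
Claim 2 — $1,069: 30% coinsurance on $1,069 = $320.70. Patient pays $320.70; OOP now $586.90.
Claim 3 — $3,070: 30% coinsurance on $3,070 = $921. That would push OOP to $1,507.90, over the $600 cap, so patient pays $600 − $586.90 = $13.10.

$13.10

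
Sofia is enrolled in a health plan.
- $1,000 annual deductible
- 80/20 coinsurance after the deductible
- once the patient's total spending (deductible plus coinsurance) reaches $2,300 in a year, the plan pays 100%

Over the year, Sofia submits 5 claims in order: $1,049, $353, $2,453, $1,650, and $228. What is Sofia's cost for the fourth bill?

$330

#1 ($1,049): $1,000 to deductible, leaving $49; patient's 20% is $9.80. Cost to patient: $1,009.80. OOP to date $1,009.80.
#2 ($353): deductible already satisfied, so patient's share is 20% × $353 = $70.60. Patient pays $70.60; OOP now $1,080.40.
#3 ($2,453): 20% coinsurance on $2,453 = $490.60. Patient pays $490.60; OOP now $1,571.
#4 ($1,650): 20% coinsurance on $1,650 = $330. Patient pays $330; OOP now $1,901.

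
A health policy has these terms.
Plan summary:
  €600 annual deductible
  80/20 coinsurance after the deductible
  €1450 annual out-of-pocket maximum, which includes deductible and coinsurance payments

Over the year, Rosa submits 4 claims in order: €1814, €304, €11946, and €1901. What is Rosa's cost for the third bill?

€546.40

Bill 1, €1814: deductible takes €600, €1214 remains; coinsurance €1214 × 20% = €242.80. Patient pays €842.80; OOP now €842.80.
Bill 2, €304: deductible already satisfied, so patient's share is 20% × €304 = €60.80. Cost to patient: €60.80. OOP to date €903.60.
Bill 3, €11946: 20% coinsurance on €11946 = €2389.20. OOP would hit €3292.80 > €1450, so the cap limits the patient to €1450 − €903.60 = €546.40.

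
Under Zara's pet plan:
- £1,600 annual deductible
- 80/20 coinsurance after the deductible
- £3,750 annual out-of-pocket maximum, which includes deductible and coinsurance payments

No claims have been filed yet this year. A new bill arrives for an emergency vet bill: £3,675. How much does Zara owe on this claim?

The full £1,600 deductible is still open; £1,600 of this bill applies to it.
That leaves £3,675 − £1,600 = £2,075 for coinsurance.
Owner's 20% share of £2,075 is £415.
So the owner owes £1,600 + £415 = £2,015 before any cap.
Year-to-date out-of-pocket becomes £0 + £2,015 = £2,015, still under the £3,750 maximum, so no cap applies.

£2,015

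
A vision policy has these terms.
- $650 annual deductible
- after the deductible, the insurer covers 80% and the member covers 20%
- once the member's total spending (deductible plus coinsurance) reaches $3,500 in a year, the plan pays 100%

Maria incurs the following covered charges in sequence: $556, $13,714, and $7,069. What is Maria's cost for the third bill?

$126

Claim 1 — $556: entire amount goes to the deductible. Member pays $556; OOP now $556.
Claim 2 — $13,714: $94 finishes the deductible; $13,620 goes to coinsurance; member's 20% is $2,724. Member owes $2,818 (running OOP $3,374).
Claim 3 — $7,069: deductible met; 20% of $7,069 = $1,413.80. OOP would hit $4,787.80 > $3,500, so the cap limits the member to $3,500 − $3,374 = $126.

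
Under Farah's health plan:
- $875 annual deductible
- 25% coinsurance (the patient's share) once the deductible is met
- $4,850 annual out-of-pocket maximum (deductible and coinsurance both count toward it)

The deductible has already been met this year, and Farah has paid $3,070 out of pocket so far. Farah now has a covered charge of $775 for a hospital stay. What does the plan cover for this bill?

$581.25

The deductible is already satisfied, so the full bill goes to coinsurance.
Patient's 25% share of $775 is $193.75.
Total out-of-pocket so far would be $3,070 + $193.75 = $3,263.75, below the $4,850 cap — no reduction.
The plan picks up $775 − $193.75 = $581.25.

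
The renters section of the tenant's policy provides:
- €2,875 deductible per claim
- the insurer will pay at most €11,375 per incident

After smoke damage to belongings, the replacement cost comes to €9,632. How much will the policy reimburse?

€6,757

Subtract the deductible: €9,632 − €2,875 = €6,757.
€6,757 is within the €11,375 limit, so the insurer pays €6,757.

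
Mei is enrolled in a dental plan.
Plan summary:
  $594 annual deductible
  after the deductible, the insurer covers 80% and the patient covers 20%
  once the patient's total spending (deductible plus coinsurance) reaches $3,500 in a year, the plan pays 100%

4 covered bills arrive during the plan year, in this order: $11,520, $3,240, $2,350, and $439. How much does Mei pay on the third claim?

$72.80

Claim 1 ($11,520): $594 finishes the deductible; $10,926 goes to coinsurance; 20% of $10,926 = $2,185.20. Cost to patient: $2,779.20. OOP to date $2,779.20.
Claim 2 ($3,240): deductible met; 20% of $3,240 = $648. Patient pays $648; OOP now $3,427.20.
Claim 3 ($2,350): 20% coinsurance on $2,350 = $470. OOP would hit $3,897.20 > $3,500, so the cap limits the patient to $3,500 − $3,427.20 = $72.80.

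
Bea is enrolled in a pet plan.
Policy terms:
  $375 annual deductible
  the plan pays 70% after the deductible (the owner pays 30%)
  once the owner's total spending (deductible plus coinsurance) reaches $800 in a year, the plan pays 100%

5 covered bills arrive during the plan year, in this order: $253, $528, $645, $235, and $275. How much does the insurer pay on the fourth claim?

$164.50

#1 ($253): entire amount goes to the deductible. Cost to owner: $253. OOP to date $253. Insurer: $253 − $253 = $0.
#2 ($528): $122 finishes the deductible; $406 goes to coinsurance; owner's 30% is $121.80. Owner pays $243.80; OOP now $496.80. Plan pays $528 − $243.80 = $284.20.
#3 ($645): 30% coinsurance on $645 = $193.50. Owner owes $193.50 (running OOP $690.30). Insurer: $645 − $193.50 = $451.50.
#4 ($235): deductible met; 30% of $235 = $70.50. Owner owes $70.50 (running OOP $760.80). Insurer: $235 − $70.50 = $164.50.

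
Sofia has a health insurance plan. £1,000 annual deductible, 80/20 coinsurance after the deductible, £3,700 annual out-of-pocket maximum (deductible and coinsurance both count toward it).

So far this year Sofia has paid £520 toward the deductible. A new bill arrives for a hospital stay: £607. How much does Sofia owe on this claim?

£520 of the £1,000 deductible is already met, leaving £480.
That leaves £607 − £480 = £127 for coinsurance.
Patient's 20% share of £127 is £25.40.
That puts the patient's cost at £480 + £25.40 = £505.40 before any cap.
Year-to-date out-of-pocket becomes £520 + £505.40 = £1,025.40, still under the £3,700 maximum, so no cap applies.

£505.40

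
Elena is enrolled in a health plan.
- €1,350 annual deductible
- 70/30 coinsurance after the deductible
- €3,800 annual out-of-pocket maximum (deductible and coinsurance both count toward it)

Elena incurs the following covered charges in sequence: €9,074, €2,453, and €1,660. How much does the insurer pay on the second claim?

€2,320.20

Claim 1 — €9,074: €1,350 to deductible, leaving €7,724; coinsurance €7,724 × 30% = €2,317.20. Patient owes €3,667.20 (running OOP €3,667.20). Insurer: €9,074 − €3,667.20 = €5,406.80.
Claim 2 — €2,453: deductible met; 30% of €2,453 = €735.90. OOP would hit €4,403.10 > €3,800, so the cap limits the patient to €3,800 − €3,667.20 = €132.80. Plan pays €2,453 − €132.80 = €2,320.20.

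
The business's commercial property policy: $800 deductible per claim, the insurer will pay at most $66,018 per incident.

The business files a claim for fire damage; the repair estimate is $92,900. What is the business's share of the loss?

After the deductible, $92,900 − $800 = $92,100 remains.
The $66,018 per-incident cap binds; insurer pays $66,018.
The business bears the rest of the original loss: $92,900 − $66,018 = $26,882.

$26,882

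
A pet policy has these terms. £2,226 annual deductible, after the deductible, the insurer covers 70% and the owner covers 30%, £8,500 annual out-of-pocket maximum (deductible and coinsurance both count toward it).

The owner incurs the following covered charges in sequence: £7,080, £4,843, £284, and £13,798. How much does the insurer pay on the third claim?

£198.80

Claim 1 (£7,080): £2,226 finishes the deductible; £4,854 goes to coinsurance; 30% of £4,854 = £1,456.20. Owner pays £3,682.20; OOP now £3,682.20. Plan pays £7,080 − £3,682.20 = £3,397.80.
Claim 2 (£4,843): 30% coinsurance on £4,843 = £1,452.90. Owner owes £1,452.90 (running OOP £5,135.10). Insurer: £4,843 − £1,452.90 = £3,390.10.
Claim 3 (£284): deductible already satisfied, so owner's share is 30% × £284 = £85.20. Owner pays £85.20; OOP now £5,220.30. Plan pays £284 − £85.20 = £198.80.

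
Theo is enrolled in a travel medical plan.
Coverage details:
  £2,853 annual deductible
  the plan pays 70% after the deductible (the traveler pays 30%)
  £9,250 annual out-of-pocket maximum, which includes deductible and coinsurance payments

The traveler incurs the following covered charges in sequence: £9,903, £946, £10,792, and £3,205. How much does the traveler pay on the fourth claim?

Claim 1 — £9,903: deductible takes £2,853, £7,050 remains; 30% of £7,050 = £2,115. Cost to traveler: £4,968. OOP to date £4,968.
Claim 2 — £946: 30% coinsurance on £946 = £283.80. Cost to traveler: £283.80. OOP to date £5,251.80.
Claim 3 — £10,792: deductible already satisfied, so traveler's share is 30% × £10,792 = £3,237.60. Cost to traveler: £3,237.60. OOP to date £8,489.40.
Claim 4 — £3,205: deductible already satisfied, so traveler's share is 30% × £3,205 = £961.50. That would push OOP to £9,450.90, over the £9,250 cap, so traveler pays £9,250 − £8,489.40 = £760.60.

£760.60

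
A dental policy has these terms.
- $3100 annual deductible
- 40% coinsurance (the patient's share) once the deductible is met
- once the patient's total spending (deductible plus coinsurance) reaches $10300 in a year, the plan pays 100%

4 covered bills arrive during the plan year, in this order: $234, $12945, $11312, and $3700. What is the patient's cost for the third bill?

Claim 1 — $234: entire amount goes to the deductible. Cost to patient: $234. OOP to date $234.
Claim 2 — $12945: $2866 finishes the deductible; $10079 goes to coinsurance; coinsurance $10079 × 40% = $4031.60. Patient owes $6897.60 (running OOP $7131.60).
Claim 3 — $11312: deductible already satisfied, so patient's share is 40% × $11312 = $4524.80. That would push OOP to $11656.40, over the $10300 cap, so patient pays $10300 − $7131.60 = $3168.40.

$3168.40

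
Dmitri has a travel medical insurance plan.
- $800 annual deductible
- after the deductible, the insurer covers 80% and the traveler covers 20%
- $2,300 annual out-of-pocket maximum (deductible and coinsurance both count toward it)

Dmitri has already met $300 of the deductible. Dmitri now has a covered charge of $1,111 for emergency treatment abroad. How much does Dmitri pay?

Deductible still to meet: $800 − $300 = $500.
That leaves $1,111 − $500 = $611 for coinsurance.
Traveler's 20% share of $611 is $122.20.
That puts the traveler's cost at $500 + $122.20 = $622.20 before any cap.
Total out-of-pocket so far would be $300 + $622.20 = $922.20, below the $2,300 cap — no reduction.

$622.20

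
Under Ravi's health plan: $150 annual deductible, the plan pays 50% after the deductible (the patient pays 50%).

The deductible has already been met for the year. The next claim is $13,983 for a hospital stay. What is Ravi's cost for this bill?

$6,991.50

The deductible is already satisfied, so the full bill goes to coinsurance.
Coinsurance: $13,983 × 50% = $6,991.50.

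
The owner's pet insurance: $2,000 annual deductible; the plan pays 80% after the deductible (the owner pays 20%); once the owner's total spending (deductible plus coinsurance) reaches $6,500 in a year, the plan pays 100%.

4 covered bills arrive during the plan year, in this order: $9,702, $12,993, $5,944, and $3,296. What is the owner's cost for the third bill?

Claim 1 ($9,702): $2,000 to deductible, leaving $7,702; coinsurance $7,702 × 20% = $1,540.40. Owner pays $3,540.40; OOP now $3,540.40.
Claim 2 ($12,993): deductible already satisfied, so owner's share is 20% × $12,993 = $2,598.60. Owner owes $2,598.60 (running OOP $6,139).
Claim 3 ($5,944): deductible met; 20% of $5,944 = $1,188.80. OOP would hit $7,327.80 > $6,500, so the cap limits the owner to $6,500 − $6,139 = $361.

$361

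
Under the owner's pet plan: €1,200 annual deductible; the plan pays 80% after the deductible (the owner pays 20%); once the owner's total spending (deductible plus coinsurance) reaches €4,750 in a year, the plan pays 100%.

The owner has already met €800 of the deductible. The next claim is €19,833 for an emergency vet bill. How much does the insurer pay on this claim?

€15,883

Remaining deductible: €1,200 − €800 = €400.
The remaining €19,433 (= €19,833 − €400) moves to coinsurance.
Owner's 20% share of €19,433 is €3,886.60.
That puts the owner's cost at €400 + €3,886.60 = €4,286.60 before any cap.
That would bring total out-of-pocket to €5,086.60, past the €4,750 cap. The owner is capped at €4,750 − €800 = €3,950 on this claim.
The plan picks up €19,833 − €3,950 = €15,883.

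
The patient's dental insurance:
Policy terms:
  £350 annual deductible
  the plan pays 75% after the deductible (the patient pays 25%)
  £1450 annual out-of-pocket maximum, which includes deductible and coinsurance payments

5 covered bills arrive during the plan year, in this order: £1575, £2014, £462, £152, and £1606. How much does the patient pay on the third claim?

£115.50

Claim 1 (£1575): £350 to deductible, leaving £1225; coinsurance £1225 × 25% = £306.25. Patient owes £656.25 (running OOP £656.25).
Claim 2 (£2014): deductible met; 25% of £2014 = £503.50. Patient pays £503.50; OOP now £1159.75.
Claim 3 (£462): 25% coinsurance on £462 = £115.50. Patient pays £115.50; OOP now £1275.25.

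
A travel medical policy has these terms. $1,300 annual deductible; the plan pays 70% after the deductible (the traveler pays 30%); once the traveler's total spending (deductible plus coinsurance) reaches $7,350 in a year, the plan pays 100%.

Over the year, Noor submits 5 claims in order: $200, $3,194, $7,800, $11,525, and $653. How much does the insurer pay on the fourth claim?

$8,443.20

Claim 1 ($200): all of it applies to the deductible. Traveler pays $200; OOP now $200. Plan pays $200 − $200 = $0.
Claim 2 ($3,194): $1,100 to deductible, leaving $2,094; traveler's 30% is $628.20. Traveler pays $1,728.20; OOP now $1,928.20. Plan pays $3,194 − $1,728.20 = $1,465.80.
Claim 3 ($7,800): 30% coinsurance on $7,800 = $2,340. Cost to traveler: $2,340. OOP to date $4,268.20. Insurer: $7,800 − $2,340 = $5,460.
Claim 4 ($11,525): deductible met; 30% of $11,525 = $3,457.50. OOP would hit $7,725.70 > $7,350, so the cap limits the traveler to $7,350 − $4,268.20 = $3,081.80. Plan pays $11,525 − $3,081.80 = $8,443.20.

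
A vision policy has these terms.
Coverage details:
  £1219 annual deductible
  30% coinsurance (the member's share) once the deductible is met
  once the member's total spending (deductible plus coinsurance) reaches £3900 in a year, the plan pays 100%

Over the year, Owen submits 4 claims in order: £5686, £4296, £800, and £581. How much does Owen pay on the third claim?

£52.10

Bill 1, £5686: £1219 to deductible, leaving £4467; 30% of £4467 = £1340.10. Cost to member: £2559.10. OOP to date £2559.10.
Bill 2, £4296: 30% coinsurance on £4296 = £1288.80. Cost to member: £1288.80. OOP to date £3847.90.
Bill 3, £800: deductible met; 30% of £800 = £240. That would push OOP to £4087.90, over the £3900 cap, so member pays £3900 − £3847.90 = £52.10.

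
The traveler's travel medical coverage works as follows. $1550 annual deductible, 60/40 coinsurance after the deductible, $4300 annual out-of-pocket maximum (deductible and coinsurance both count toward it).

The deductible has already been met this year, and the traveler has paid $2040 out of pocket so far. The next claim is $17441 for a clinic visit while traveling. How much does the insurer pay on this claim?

$15181

The deductible is already satisfied, so the full bill goes to coinsurance.
Traveler's 40% share of $17441 is $6976.40.
Year-to-date out-of-pocket would reach $2040 + $6976.40 = $9016.40, above the $4300 maximum, so the traveler pays only $4300 − $2040 = $2260.
Insurer pays the balance: $17441 − $2260 = $15181.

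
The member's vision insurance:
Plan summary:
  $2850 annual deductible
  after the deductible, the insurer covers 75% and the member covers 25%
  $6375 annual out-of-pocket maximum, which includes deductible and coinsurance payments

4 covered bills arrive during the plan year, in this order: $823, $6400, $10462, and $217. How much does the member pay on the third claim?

Claim 1 — $823: all of it applies to the deductible. Cost to member: $823. OOP to date $823.
Claim 2 — $6400: deductible takes $2027, $4373 remains; 25% of $4373 = $1093.25. Cost to member: $3120.25. OOP to date $3943.25.
Claim 3 — $10462: 25% coinsurance on $10462 = $2615.50. OOP would hit $6558.75 > $6375, so the cap limits the member to $6375 − $3943.25 = $2431.75.

$2431.75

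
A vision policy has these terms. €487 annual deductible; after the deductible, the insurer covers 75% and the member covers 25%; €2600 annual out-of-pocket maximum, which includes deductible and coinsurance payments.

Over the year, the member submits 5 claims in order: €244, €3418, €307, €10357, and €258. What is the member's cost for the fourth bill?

€1242.50

Claim 1 (€244): all of it applies to the deductible. Member pays €244; OOP now €244.
Claim 2 (€3418): deductible takes €243, €3175 remains; coinsurance €3175 × 25% = €793.75. Cost to member: €1036.75. OOP to date €1280.75.
Claim 3 (€307): deductible already satisfied, so member's share is 25% × €307 = €76.75. Cost to member: €76.75. OOP to date €1357.50.
Claim 4 (€10357): deductible met; 25% of €10357 = €2589.25. Adding that to €1357.50 gives €3946.75, past the €2600 cap; member pays only €2600 − €1357.50 = €1242.50.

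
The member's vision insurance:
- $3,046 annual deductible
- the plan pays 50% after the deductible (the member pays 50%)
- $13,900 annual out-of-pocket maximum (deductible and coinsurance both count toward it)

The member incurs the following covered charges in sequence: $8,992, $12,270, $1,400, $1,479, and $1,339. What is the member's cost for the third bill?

$700

#1 ($8,992): $3,046 finishes the deductible; $5,946 goes to coinsurance; member's 50% is $2,973. Member pays $6,019; OOP now $6,019.
#2 ($12,270): deductible already satisfied, so member's share is 50% × $12,270 = $6,135. Member pays $6,135; OOP now $12,154.
#3 ($1,400): deductible met; 50% of $1,400 = $700. Cost to member: $700. OOP to date $12,854.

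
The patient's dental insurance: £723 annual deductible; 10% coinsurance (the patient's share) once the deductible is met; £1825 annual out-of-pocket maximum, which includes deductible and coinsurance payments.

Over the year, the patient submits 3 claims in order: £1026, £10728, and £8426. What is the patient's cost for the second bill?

Bill 1, £1026: £723 to deductible, leaving £303; coinsurance £303 × 10% = £30.30. Patient pays £753.30; OOP now £753.30.
Bill 2, £10728: deductible met; 10% of £10728 = £1072.80. That would push OOP to £1826.10, over the £1825 cap, so patient pays £1825 − £753.30 = £1071.70.

£1071.70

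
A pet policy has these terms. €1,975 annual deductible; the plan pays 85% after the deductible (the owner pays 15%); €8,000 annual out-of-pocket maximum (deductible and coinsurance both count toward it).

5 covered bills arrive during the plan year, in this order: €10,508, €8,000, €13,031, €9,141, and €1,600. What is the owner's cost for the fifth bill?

€219.25

Claim 1 — €10,508: deductible takes €1,975, €8,533 remains; owner's 15% is €1,279.95. Owner pays €3,254.95; OOP now €3,254.95.
Claim 2 — €8,000: deductible already satisfied, so owner's share is 15% × €8,000 = €1,200. Cost to owner: €1,200. OOP to date €4,454.95.
Claim 3 — €13,031: 15% coinsurance on €13,031 = €1,954.65. Owner pays €1,954.65; OOP now €6,409.60.
Claim 4 — €9,141: 15% coinsurance on €9,141 = €1,371.15. Owner pays €1,371.15; OOP now €7,780.75.
Claim 5 — €1,600: deductible met; 15% of €1,600 = €240. That would push OOP to €8,020.75, over the €8,000 cap, so owner pays €8,000 − €7,780.75 = €219.25.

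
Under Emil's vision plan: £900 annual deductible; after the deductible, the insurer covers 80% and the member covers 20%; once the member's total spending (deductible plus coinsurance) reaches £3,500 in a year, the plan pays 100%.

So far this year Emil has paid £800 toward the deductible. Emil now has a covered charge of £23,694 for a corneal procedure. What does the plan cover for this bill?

£20,994

£800 of the £900 deductible is already met, leaving £100.
That leaves £23,694 − £100 = £23,594 for coinsurance.
Member's 20% share of £23,594 is £4,718.80.
Member responsibility before any cap: £100 + £4,718.80 = £4,818.80.
Year-to-date out-of-pocket would reach £800 + £4,818.80 = £5,618.80, above the £3,500 maximum, so the member pays only £3,500 − £800 = £2,700.
The insurer covers the remainder: £23,694 − £2,700 = £20,994.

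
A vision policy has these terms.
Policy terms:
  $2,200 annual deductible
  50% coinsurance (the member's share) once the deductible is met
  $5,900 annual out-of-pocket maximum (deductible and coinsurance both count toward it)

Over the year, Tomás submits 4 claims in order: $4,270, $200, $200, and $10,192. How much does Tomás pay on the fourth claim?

$2,465

#1 ($4,270): $2,200 finishes the deductible; $2,070 goes to coinsurance; 50% of $2,070 = $1,035. Member pays $3,235; OOP now $3,235.
#2 ($200): 50% coinsurance on $200 = $100. Member pays $100; OOP now $3,335.
#3 ($200): deductible already satisfied, so member's share is 50% × $200 = $100. Member pays $100; OOP now $3,435.
#4 ($10,192): deductible already satisfied, so member's share is 50% × $10,192 = $5,096. OOP would hit $8,531 > $5,900, so the cap limits the member to $5,900 − $3,435 = $2,465.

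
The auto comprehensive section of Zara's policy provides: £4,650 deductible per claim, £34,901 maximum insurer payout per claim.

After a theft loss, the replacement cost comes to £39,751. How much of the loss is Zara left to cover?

£4,850

Subtract the deductible: £39,751 − £4,650 = £35,101.
The £34,901 per-incident cap binds; insurer pays £34,901.
Policyholder's share is the uncovered remainder: £39,751 − £34,901 = £4,850.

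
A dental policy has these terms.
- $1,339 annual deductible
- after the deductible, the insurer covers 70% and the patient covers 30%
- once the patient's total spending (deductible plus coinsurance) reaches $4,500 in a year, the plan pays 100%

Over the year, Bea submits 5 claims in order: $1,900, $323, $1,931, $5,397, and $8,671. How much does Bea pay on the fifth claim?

$697.40

Claim 1 — $1,900: $1,339 finishes the deductible; $561 goes to coinsurance; 30% of $561 = $168.30. Patient owes $1,507.30 (running OOP $1,507.30).
Claim 2 — $323: deductible already satisfied, so patient's share is 30% × $323 = $96.90. Patient pays $96.90; OOP now $1,604.20.
Claim 3 — $1,931: deductible met; 30% of $1,931 = $579.30. Patient owes $579.30 (running OOP $2,183.50).
Claim 4 — $5,397: 30% coinsurance on $5,397 = $1,619.10. Patient pays $1,619.10; OOP now $3,802.60.
Claim 5 — $8,671: deductible met; 30% of $8,671 = $2,601.30. Adding that to $3,802.60 gives $6,403.90, past the $4,500 cap; patient pays only $4,500 − $3,802.60 = $697.40.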